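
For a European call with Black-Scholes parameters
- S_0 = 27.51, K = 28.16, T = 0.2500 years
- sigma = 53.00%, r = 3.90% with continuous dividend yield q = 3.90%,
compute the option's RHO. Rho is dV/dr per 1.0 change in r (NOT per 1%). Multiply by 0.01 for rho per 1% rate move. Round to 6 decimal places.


Answer: Rho = 2.877165

Derivation:
d1 = 0.0443756364; d2 = -0.2206243636
phi(d1) = 0.3985496757; exp(-qT) = 0.9902973771; exp(-rT) = 0.9902973771
N(d2) = 0.4126924645
Rho = K*T*exp(-rT)*N(d2) = 28.1600 * 0.2500 * 0.9902973771 * 0.4126924645 = 2.877165


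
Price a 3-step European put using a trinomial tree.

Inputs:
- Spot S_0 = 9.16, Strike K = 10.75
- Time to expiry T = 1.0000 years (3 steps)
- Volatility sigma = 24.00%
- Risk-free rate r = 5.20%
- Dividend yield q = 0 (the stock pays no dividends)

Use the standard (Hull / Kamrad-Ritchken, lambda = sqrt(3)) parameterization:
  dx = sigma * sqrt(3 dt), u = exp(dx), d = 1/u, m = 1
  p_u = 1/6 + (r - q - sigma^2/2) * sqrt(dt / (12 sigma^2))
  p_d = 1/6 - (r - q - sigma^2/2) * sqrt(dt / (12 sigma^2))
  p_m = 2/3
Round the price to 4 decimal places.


Answer: Price = V(0,0) = 1.5698

Derivation:
dt = T/N = 0.333333; dx = sigma*sqrt(3*dt) = 0.240000
u = exp(dx) = 1.271249; d = 1/u = 0.786628
p_u = 0.182778, p_m = 0.666667, p_d = 0.150556
Discount per step: exp(-r*dt) = 0.982816
Stock lattice S(k, j) with j the centered position index:
  k=0: S(0,+0) = 9.1600
  k=1: S(1,-1) = 7.2055; S(1,+0) = 9.1600; S(1,+1) = 11.6446
  k=2: S(2,-2) = 5.6681; S(2,-1) = 7.2055; S(2,+0) = 9.1600; S(2,+1) = 11.6446; S(2,+2) = 14.8032
  k=3: S(3,-3) = 4.4587; S(3,-2) = 5.6681; S(3,-1) = 7.2055; S(3,+0) = 9.1600; S(3,+1) = 11.6446; S(3,+2) = 14.8032; S(3,+3) = 18.8186
Terminal payoffs V(N, j) = max(K - S_T, 0):
  V(3,-3) = 6.291349; V(3,-2) = 5.081944; V(3,-1) = 3.544489; V(3,+0) = 1.590000; V(3,+1) = 0.000000; V(3,+2) = 0.000000; V(3,+3) = 0.000000
Backward induction: V(k, j) = exp(-r*dt) * [p_u * V(k+1, j+1) + p_m * V(k+1, j) + p_d * V(k+1, j-1)]
  V(2,-2) = exp(-r*dt) * [p_u*3.544489 + p_m*5.081944 + p_d*6.291349] = 4.897386
  V(2,-1) = exp(-r*dt) * [p_u*1.590000 + p_m*3.544489 + p_d*5.081944] = 3.359977
  V(2,+0) = exp(-r*dt) * [p_u*0.000000 + p_m*1.590000 + p_d*3.544489] = 1.566257
  V(2,+1) = exp(-r*dt) * [p_u*0.000000 + p_m*0.000000 + p_d*1.590000] = 0.235270
  V(2,+2) = exp(-r*dt) * [p_u*0.000000 + p_m*0.000000 + p_d*0.000000] = 0.000000
  V(1,-1) = exp(-r*dt) * [p_u*1.566257 + p_m*3.359977 + p_d*4.897386] = 3.207509
  V(1,+0) = exp(-r*dt) * [p_u*0.235270 + p_m*1.566257 + p_d*3.359977] = 1.565662
  V(1,+1) = exp(-r*dt) * [p_u*0.000000 + p_m*0.235270 + p_d*1.566257] = 0.385908
  V(0,+0) = exp(-r*dt) * [p_u*0.385908 + p_m*1.565662 + p_d*3.207509] = 1.569772


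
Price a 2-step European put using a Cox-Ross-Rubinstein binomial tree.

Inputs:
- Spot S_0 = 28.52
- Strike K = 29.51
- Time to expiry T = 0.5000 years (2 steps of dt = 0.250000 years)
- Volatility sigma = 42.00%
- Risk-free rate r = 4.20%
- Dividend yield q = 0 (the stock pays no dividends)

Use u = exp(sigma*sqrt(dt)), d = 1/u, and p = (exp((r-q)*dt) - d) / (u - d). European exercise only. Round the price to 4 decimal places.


dt = T/N = 0.250000
u = exp(sigma*sqrt(dt)) = 1.233678; d = 1/u = 0.810584
p = (exp((r-q)*dt) - d) / (u - d) = 0.472640
Discount per step: exp(-r*dt) = 0.989555
Stock lattice S(k, i) with i counting down-moves:
  k=0: S(0,0) = 28.5200
  k=1: S(1,0) = 35.1845; S(1,1) = 23.1179
  k=2: S(2,0) = 43.4063; S(2,1) = 28.5200; S(2,2) = 18.7390
Terminal payoffs V(N, i) = max(K - S_T, 0):
  V(2,0) = 0.000000; V(2,1) = 0.990000; V(2,2) = 10.771025
Backward induction: V(k, i) = exp(-r*dt) * [p * V(k+1, i) + (1-p) * V(k+1, i+1)].
  V(1,0) = exp(-r*dt) * [p*0.000000 + (1-p)*0.990000] = 0.516633
  V(1,1) = exp(-r*dt) * [p*0.990000 + (1-p)*10.771025] = 6.083903
  V(0,0) = exp(-r*dt) * [p*0.516633 + (1-p)*6.083903] = 3.416526

Answer: Price = V(0,0) = 3.4165


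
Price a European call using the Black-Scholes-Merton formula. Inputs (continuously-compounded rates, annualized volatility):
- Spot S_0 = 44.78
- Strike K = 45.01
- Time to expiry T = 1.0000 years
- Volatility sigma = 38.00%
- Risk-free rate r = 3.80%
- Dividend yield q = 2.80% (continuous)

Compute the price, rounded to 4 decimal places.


d1 = (ln(S/K) + (r - q + 0.5*sigma^2) * T) / (sigma * sqrt(T)) = 0.20283401
d2 = d1 - sigma * sqrt(T) = -0.17716599
exp(-rT) = 0.96271294; exp(-qT) = 0.97238837
C = S_0 * exp(-qT) * N(d1) - K * exp(-rT) * N(d2)
N(d1) = 0.58036761; N(d2) = 0.42968900
C = 44.7800 * 0.97238837 * 0.58036761 - 45.0100 * 0.96271294 * 0.42968900 = 6.6521

Answer: Price = 6.6521


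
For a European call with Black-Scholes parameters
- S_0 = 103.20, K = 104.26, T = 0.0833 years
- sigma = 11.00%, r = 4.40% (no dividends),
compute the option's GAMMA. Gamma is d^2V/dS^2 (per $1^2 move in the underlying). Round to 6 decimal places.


Answer: Gamma = 0.119572

Derivation:
d1 = -0.1905561865; d2 = -0.2223040999
phi(d1) = 0.3917645085; exp(-qT) = 1.0000000000; exp(-rT) = 0.9963415086
Gamma = exp(-qT) * phi(d1) / (S * sigma * sqrt(T)) = 1.0000000000 * 0.3917645085 / (103.2000 * 0.1100 * 0.2886173938) = 0.119572


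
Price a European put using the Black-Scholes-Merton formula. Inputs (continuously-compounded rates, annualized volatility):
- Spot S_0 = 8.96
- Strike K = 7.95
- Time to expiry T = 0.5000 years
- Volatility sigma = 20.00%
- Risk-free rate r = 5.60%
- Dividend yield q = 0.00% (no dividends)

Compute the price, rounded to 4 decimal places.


d1 = (ln(S/K) + (r - q + 0.5*sigma^2) * T) / (sigma * sqrt(T)) = 1.11438825
d2 = d1 - sigma * sqrt(T) = 0.97296690
exp(-rT) = 0.97238837; exp(-qT) = 1.00000000
P = K * exp(-rT) * N(-d2) - S_0 * exp(-qT) * N(-d1)
N(-d1) = 0.13255633; N(-d2) = 0.16528488
P = 7.9500 * 0.97238837 * 0.16528488 - 8.9600 * 1.00000000 * 0.13255633 = 0.0900

Answer: Price = 0.0900


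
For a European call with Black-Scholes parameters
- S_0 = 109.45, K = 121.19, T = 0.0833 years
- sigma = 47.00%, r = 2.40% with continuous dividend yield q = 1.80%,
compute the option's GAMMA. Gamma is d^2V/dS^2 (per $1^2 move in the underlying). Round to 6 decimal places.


d1 = -0.6796264948; d2 = -0.8152766699
phi(d1) = 0.3166733052; exp(-qT) = 0.9985017235; exp(-rT) = 0.9980027971
Gamma = exp(-qT) * phi(d1) / (S * sigma * sqrt(T)) = 0.9985017235 * 0.3166733052 / (109.4500 * 0.4700 * 0.2886173938) = 0.021297

Answer: Gamma = 0.021297


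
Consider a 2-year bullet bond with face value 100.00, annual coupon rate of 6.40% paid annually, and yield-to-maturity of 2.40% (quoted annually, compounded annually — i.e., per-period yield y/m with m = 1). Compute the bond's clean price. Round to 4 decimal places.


Coupon per period c = face * coupon_rate / m = 6.400000
Periods per year m = 1; per-period yield y/m = 0.024000
Number of cashflows N = 2
Cashflows (t years, CF_t, discount factor 1/(1+y/m)^(m*t), PV):
  t = 1.0000: CF_t = 6.400000, DF = 0.976562, PV = 6.250000
  t = 2.0000: CF_t = 106.400000, DF = 0.953674, PV = 101.470947
Price P = sum_t PV_t = 107.720947

Answer: Price = 107.7209


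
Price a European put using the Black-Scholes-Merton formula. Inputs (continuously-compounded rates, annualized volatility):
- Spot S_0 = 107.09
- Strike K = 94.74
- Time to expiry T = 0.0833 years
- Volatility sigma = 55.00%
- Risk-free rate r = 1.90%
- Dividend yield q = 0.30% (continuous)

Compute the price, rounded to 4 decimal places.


Answer: Price = 1.9841

Derivation:
d1 = (ln(S/K) + (r - q + 0.5*sigma^2) * T) / (sigma * sqrt(T)) = 0.85968000
d2 = d1 - sigma * sqrt(T) = 0.70094043
exp(-rT) = 0.99841855; exp(-qT) = 0.99975013
P = K * exp(-rT) * N(-d2) - S_0 * exp(-qT) * N(-d1)
N(-d1) = 0.19498273; N(-d2) = 0.24167010
P = 94.7400 * 0.99841855 * 0.24167010 - 107.0900 * 0.99975013 * 0.19498273 = 1.9841


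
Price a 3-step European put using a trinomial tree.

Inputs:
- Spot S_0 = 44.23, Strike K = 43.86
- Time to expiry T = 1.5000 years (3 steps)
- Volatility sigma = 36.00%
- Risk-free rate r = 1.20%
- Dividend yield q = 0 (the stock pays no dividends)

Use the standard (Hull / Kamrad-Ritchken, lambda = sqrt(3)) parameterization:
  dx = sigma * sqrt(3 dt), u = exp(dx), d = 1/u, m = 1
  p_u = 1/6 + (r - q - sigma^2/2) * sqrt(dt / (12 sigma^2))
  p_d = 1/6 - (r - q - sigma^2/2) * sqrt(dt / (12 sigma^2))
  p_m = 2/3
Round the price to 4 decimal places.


dt = T/N = 0.500000; dx = sigma*sqrt(3*dt) = 0.440908
u = exp(dx) = 1.554118; d = 1/u = 0.643452
p_u = 0.136728, p_m = 0.666667, p_d = 0.196605
Discount per step: exp(-r*dt) = 0.994018
Stock lattice S(k, j) with j the centered position index:
  k=0: S(0,+0) = 44.2300
  k=1: S(1,-1) = 28.4599; S(1,+0) = 44.2300; S(1,+1) = 68.7386
  k=2: S(2,-2) = 18.3126; S(2,-1) = 28.4599; S(2,+0) = 44.2300; S(2,+1) = 68.7386; S(2,+2) = 106.8280
  k=3: S(3,-3) = 11.7832; S(3,-2) = 18.3126; S(3,-1) = 28.4599; S(3,+0) = 44.2300; S(3,+1) = 68.7386; S(3,+2) = 106.8280; S(3,+3) = 166.0232
Terminal payoffs V(N, j) = max(K - S_T, 0):
  V(3,-3) = 32.076752; V(3,-2) = 25.547443; V(3,-1) = 15.400127; V(3,+0) = 0.000000; V(3,+1) = 0.000000; V(3,+2) = 0.000000; V(3,+3) = 0.000000
Backward induction: V(k, j) = exp(-r*dt) * [p_u * V(k+1, j+1) + p_m * V(k+1, j) + p_d * V(k+1, j-1)]
  V(2,-2) = exp(-r*dt) * [p_u*15.400127 + p_m*25.547443 + p_d*32.076752] = 25.291505
  V(2,-1) = exp(-r*dt) * [p_u*0.000000 + p_m*15.400127 + p_d*25.547443] = 15.198041
  V(2,+0) = exp(-r*dt) * [p_u*0.000000 + p_m*0.000000 + p_d*15.400127] = 3.009628
  V(2,+1) = exp(-r*dt) * [p_u*0.000000 + p_m*0.000000 + p_d*0.000000] = 0.000000
  V(2,+2) = exp(-r*dt) * [p_u*0.000000 + p_m*0.000000 + p_d*0.000000] = 0.000000
  V(1,-1) = exp(-r*dt) * [p_u*3.009628 + p_m*15.198041 + p_d*25.291505] = 15.423145
  V(1,+0) = exp(-r*dt) * [p_u*0.000000 + p_m*3.009628 + p_d*15.198041] = 4.964551
  V(1,+1) = exp(-r*dt) * [p_u*0.000000 + p_m*0.000000 + p_d*3.009628] = 0.588168
  V(0,+0) = exp(-r*dt) * [p_u*0.588168 + p_m*4.964551 + p_d*15.423145] = 6.383966

Answer: Price = V(0,0) = 6.3840


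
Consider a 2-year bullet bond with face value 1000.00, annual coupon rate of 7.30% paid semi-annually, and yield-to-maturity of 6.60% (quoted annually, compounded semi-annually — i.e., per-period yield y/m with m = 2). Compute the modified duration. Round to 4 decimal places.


Answer: Modified duration = 1.8369

Derivation:
Coupon per period c = face * coupon_rate / m = 36.500000
Periods per year m = 2; per-period yield y/m = 0.033000
Number of cashflows N = 4
Cashflows (t years, CF_t, discount factor 1/(1+y/m)^(m*t), PV):
  t = 0.5000: CF_t = 36.500000, DF = 0.968054, PV = 35.333979
  t = 1.0000: CF_t = 36.500000, DF = 0.937129, PV = 34.205207
  t = 1.5000: CF_t = 36.500000, DF = 0.907192, PV = 33.112495
  t = 2.0000: CF_t = 1036.500000, DF = 0.878211, PV = 910.265369
Price P = sum_t PV_t = 1012.917049
First compute Macaulay numerator sum_t t * PV_t:
  t * PV_t at t = 0.5000: 17.666989
  t * PV_t at t = 1.0000: 34.205207
  t * PV_t at t = 1.5000: 49.668742
  t * PV_t at t = 2.0000: 1820.530738
Macaulay duration D = 1922.071676 / 1012.917049 = 1.897561
Modified duration = D / (1 + y/m) = 1.897561 / (1 + 0.033000) = 1.836942


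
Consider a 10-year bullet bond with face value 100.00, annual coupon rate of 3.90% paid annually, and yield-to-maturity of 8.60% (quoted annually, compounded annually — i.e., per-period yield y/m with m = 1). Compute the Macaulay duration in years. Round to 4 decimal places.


Coupon per period c = face * coupon_rate / m = 3.900000
Periods per year m = 1; per-period yield y/m = 0.086000
Number of cashflows N = 10
Cashflows (t years, CF_t, discount factor 1/(1+y/m)^(m*t), PV):
  t = 1.0000: CF_t = 3.900000, DF = 0.920810, PV = 3.591160
  t = 2.0000: CF_t = 3.900000, DF = 0.847892, PV = 3.306777
  t = 3.0000: CF_t = 3.900000, DF = 0.780747, PV = 3.044915
  t = 4.0000: CF_t = 3.900000, DF = 0.718920, PV = 2.803789
  t = 5.0000: CF_t = 3.900000, DF = 0.661989, PV = 2.581758
  t = 6.0000: CF_t = 3.900000, DF = 0.609566, PV = 2.377309
  t = 7.0000: CF_t = 3.900000, DF = 0.561295, PV = 2.189051
  t = 8.0000: CF_t = 3.900000, DF = 0.516846, PV = 2.015701
  t = 9.0000: CF_t = 3.900000, DF = 0.475917, PV = 1.856078
  t = 10.0000: CF_t = 103.900000, DF = 0.438230, PV = 45.532060
Price P = sum_t PV_t = 69.298597
Macaulay numerator sum_t t * PV_t:
  t * PV_t at t = 1.0000: 3.591160
  t * PV_t at t = 2.0000: 6.613555
  t * PV_t at t = 3.0000: 9.134744
  t * PV_t at t = 4.0000: 11.215155
  t * PV_t at t = 5.0000: 12.908788
  t * PV_t at t = 6.0000: 14.263855
  t * PV_t at t = 7.0000: 15.323355
  t * PV_t at t = 8.0000: 16.125604
  t * PV_t at t = 9.0000: 16.704700
  t * PV_t at t = 10.0000: 455.320595
Macaulay duration D = (sum_t t * PV_t) / P = 561.201513 / 69.298597 = 8.098310

Answer: Macaulay duration = 8.0983 years


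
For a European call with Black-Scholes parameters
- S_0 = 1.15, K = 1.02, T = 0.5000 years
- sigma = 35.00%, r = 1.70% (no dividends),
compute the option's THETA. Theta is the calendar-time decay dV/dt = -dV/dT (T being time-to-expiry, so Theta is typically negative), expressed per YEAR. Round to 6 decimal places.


d1 = 0.6427977027; d2 = 0.3953103293
phi(d1) = 0.3244794813; exp(-qT) = 1.0000000000; exp(-rT) = 0.9915360229
Theta = -S*exp(-qT)*phi(d1)*sigma/(2*sqrt(T)) - r*K*exp(-rT)*N(d2) + q*S*exp(-qT)*N(d1)
N(d1) = 0.7398223130; N(d2) = 0.6536930614; sqrt(T) = 0.7071067812
Term 1 = -1.1500 * 1.0000000000 * 0.3244794813 * 0.3500 / (2 * 0.7071067812) = -0.0923502607
Term 2 = -0.0170 * 1.0200 * 0.9915360229 * 0.6536930614 = -0.0112390982
Term 3 = 0 (no dividend yield, q = 0)
Theta = -0.0923502607 + (-0.0112390982) + (0.0000000000) = -0.103589

Answer: Theta = -0.103589


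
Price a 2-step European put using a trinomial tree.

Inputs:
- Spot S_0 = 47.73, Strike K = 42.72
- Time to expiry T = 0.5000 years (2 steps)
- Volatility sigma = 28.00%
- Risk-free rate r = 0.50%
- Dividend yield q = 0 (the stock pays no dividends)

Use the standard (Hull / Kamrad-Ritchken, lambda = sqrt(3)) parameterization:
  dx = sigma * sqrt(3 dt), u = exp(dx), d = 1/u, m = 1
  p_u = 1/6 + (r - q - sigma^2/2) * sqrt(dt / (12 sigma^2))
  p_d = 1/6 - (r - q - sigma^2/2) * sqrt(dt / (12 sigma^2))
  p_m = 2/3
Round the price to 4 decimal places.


dt = T/N = 0.250000; dx = sigma*sqrt(3*dt) = 0.242487
u = exp(dx) = 1.274415; d = 1/u = 0.784674
p_u = 0.149037, p_m = 0.666667, p_d = 0.184296
Discount per step: exp(-r*dt) = 0.998751
Stock lattice S(k, j) with j the centered position index:
  k=0: S(0,+0) = 47.7300
  k=1: S(1,-1) = 37.4525; S(1,+0) = 47.7300; S(1,+1) = 60.8278
  k=2: S(2,-2) = 29.3880; S(2,-1) = 37.4525; S(2,+0) = 47.7300; S(2,+1) = 60.8278; S(2,+2) = 77.5199
Terminal payoffs V(N, j) = max(K - S_T, 0):
  V(2,-2) = 13.332015; V(2,-1) = 5.267517; V(2,+0) = 0.000000; V(2,+1) = 0.000000; V(2,+2) = 0.000000
Backward induction: V(k, j) = exp(-r*dt) * [p_u * V(k+1, j+1) + p_m * V(k+1, j) + p_d * V(k+1, j-1)]
  V(1,-1) = exp(-r*dt) * [p_u*0.000000 + p_m*5.267517 + p_d*13.332015] = 5.961265
  V(1,+0) = exp(-r*dt) * [p_u*0.000000 + p_m*0.000000 + p_d*5.267517] = 0.969572
  V(1,+1) = exp(-r*dt) * [p_u*0.000000 + p_m*0.000000 + p_d*0.000000] = 0.000000
  V(0,+0) = exp(-r*dt) * [p_u*0.000000 + p_m*0.969572 + p_d*5.961265] = 1.742841

Answer: Price = V(0,0) = 1.7428


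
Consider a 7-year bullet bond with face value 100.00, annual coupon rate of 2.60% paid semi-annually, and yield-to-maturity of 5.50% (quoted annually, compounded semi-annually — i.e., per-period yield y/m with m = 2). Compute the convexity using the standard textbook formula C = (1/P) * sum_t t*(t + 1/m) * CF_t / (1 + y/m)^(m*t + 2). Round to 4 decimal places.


Coupon per period c = face * coupon_rate / m = 1.300000
Periods per year m = 2; per-period yield y/m = 0.027500
Number of cashflows N = 14
Cashflows (t years, CF_t, discount factor 1/(1+y/m)^(m*t), PV):
  t = 0.5000: CF_t = 1.300000, DF = 0.973236, PV = 1.265207
  t = 1.0000: CF_t = 1.300000, DF = 0.947188, PV = 1.231345
  t = 1.5000: CF_t = 1.300000, DF = 0.921838, PV = 1.198389
  t = 2.0000: CF_t = 1.300000, DF = 0.897166, PV = 1.166315
  t = 2.5000: CF_t = 1.300000, DF = 0.873154, PV = 1.135100
  t = 3.0000: CF_t = 1.300000, DF = 0.849785, PV = 1.104720
  t = 3.5000: CF_t = 1.300000, DF = 0.827041, PV = 1.075154
  t = 4.0000: CF_t = 1.300000, DF = 0.804906, PV = 1.046378
  t = 4.5000: CF_t = 1.300000, DF = 0.783364, PV = 1.018373
  t = 5.0000: CF_t = 1.300000, DF = 0.762398, PV = 0.991117
  t = 5.5000: CF_t = 1.300000, DF = 0.741993, PV = 0.964591
  t = 6.0000: CF_t = 1.300000, DF = 0.722134, PV = 0.938775
  t = 6.5000: CF_t = 1.300000, DF = 0.702807, PV = 0.913649
  t = 7.0000: CF_t = 101.300000, DF = 0.683997, PV = 69.288924
Price P = sum_t PV_t = 83.338038
Convexity numerator sum_t t*(t + 1/m) * CF_t / (1+y/m)^(m*t + 2):
  t = 0.5000: term = 0.599195
  t = 1.0000: term = 1.749473
  t = 1.5000: term = 3.405301
  t = 2.0000: term = 5.523602
  t = 2.5000: term = 8.063652
  t = 3.0000: term = 10.986972
  t = 3.5000: term = 14.257222
  t = 4.0000: term = 17.840111
  t = 4.5000: term = 21.703298
  t = 5.0000: term = 25.816305
  t = 5.5000: term = 30.150429
  t = 6.0000: term = 34.678662
  t = 6.5000: term = 39.375610
  t = 7.0000: term = 3445.557168
Convexity = (1/P) * sum = 3659.706998 / 83.338038 = 43.914005

Answer: Convexity = 43.9140


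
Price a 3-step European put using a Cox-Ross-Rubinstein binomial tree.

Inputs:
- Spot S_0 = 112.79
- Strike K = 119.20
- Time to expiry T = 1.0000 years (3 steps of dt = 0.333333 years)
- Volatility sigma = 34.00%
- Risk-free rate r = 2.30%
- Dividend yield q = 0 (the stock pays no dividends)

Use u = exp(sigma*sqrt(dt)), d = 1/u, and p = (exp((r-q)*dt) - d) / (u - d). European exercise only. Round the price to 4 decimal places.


dt = T/N = 0.333333
u = exp(sigma*sqrt(dt)) = 1.216891; d = 1/u = 0.821766
p = (exp((r-q)*dt) - d) / (u - d) = 0.470560
Discount per step: exp(-r*dt) = 0.992363
Stock lattice S(k, i) with i counting down-moves:
  k=0: S(0,0) = 112.7900
  k=1: S(1,0) = 137.2531; S(1,1) = 92.6870
  k=2: S(2,0) = 167.0221; S(2,1) = 112.7900; S(2,2) = 76.1671
  k=3: S(3,0) = 203.2476; S(3,1) = 137.2531; S(3,2) = 92.6870; S(3,3) = 62.5916
Terminal payoffs V(N, i) = max(K - S_T, 0):
  V(3,0) = 0.000000; V(3,1) = 0.000000; V(3,2) = 26.512966; V(3,3) = 56.608442
Backward induction: V(k, i) = exp(-r*dt) * [p * V(k+1, i) + (1-p) * V(k+1, i+1)].
  V(2,0) = exp(-r*dt) * [p*0.000000 + (1-p)*0.000000] = 0.000000
  V(2,1) = exp(-r*dt) * [p*0.000000 + (1-p)*26.512966] = 13.929820
  V(2,2) = exp(-r*dt) * [p*26.512966 + (1-p)*56.608442] = 42.122536
  V(1,0) = exp(-r*dt) * [p*0.000000 + (1-p)*13.929820] = 7.318679
  V(1,1) = exp(-r*dt) * [p*13.929820 + (1-p)*42.122536] = 28.635788
  V(0,0) = exp(-r*dt) * [p*7.318679 + (1-p)*28.635788] = 18.462719

Answer: Price = V(0,0) = 18.4627


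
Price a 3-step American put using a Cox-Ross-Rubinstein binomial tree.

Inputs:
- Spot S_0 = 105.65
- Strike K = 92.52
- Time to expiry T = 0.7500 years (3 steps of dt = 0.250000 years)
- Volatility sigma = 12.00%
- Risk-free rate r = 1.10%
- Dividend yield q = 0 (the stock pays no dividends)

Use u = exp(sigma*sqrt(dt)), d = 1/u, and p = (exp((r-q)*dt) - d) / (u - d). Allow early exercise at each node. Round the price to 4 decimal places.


Answer: Price = V(0,0) = 0.5050

Derivation:
dt = T/N = 0.250000
u = exp(sigma*sqrt(dt)) = 1.061837; d = 1/u = 0.941765
p = (exp((r-q)*dt) - d) / (u - d) = 0.507939
Discount per step: exp(-r*dt) = 0.997254
Stock lattice S(k, i) with i counting down-moves:
  k=0: S(0,0) = 105.6500
  k=1: S(1,0) = 112.1830; S(1,1) = 99.4974
  k=2: S(2,0) = 119.1200; S(2,1) = 105.6500; S(2,2) = 93.7031
  k=3: S(3,0) = 126.4860; S(3,1) = 112.1830; S(3,2) = 99.4974; S(3,3) = 88.2463
Terminal payoffs V(N, i) = max(K - S_T, 0):
  V(3,0) = 0.000000; V(3,1) = 0.000000; V(3,2) = 0.000000; V(3,3) = 4.273702
Backward induction: V(k, i) = exp(-r*dt) * [p * V(k+1, i) + (1-p) * V(k+1, i+1)]; then take max(V_cont, immediate exercise) for American.
  V(2,0) = exp(-r*dt) * [p*0.000000 + (1-p)*0.000000] = 0.000000; exercise = 0.000000; V(2,0) = max -> 0.000000
  V(2,1) = exp(-r*dt) * [p*0.000000 + (1-p)*0.000000] = 0.000000; exercise = 0.000000; V(2,1) = max -> 0.000000
  V(2,2) = exp(-r*dt) * [p*0.000000 + (1-p)*4.273702] = 2.097147; exercise = 0.000000; V(2,2) = max -> 2.097147
  V(1,0) = exp(-r*dt) * [p*0.000000 + (1-p)*0.000000] = 0.000000; exercise = 0.000000; V(1,0) = max -> 0.000000
  V(1,1) = exp(-r*dt) * [p*0.000000 + (1-p)*2.097147] = 1.029091; exercise = 0.000000; V(1,1) = max -> 1.029091
  V(0,0) = exp(-r*dt) * [p*0.000000 + (1-p)*1.029091] = 0.504985; exercise = 0.000000; V(0,0) = max -> 0.504985


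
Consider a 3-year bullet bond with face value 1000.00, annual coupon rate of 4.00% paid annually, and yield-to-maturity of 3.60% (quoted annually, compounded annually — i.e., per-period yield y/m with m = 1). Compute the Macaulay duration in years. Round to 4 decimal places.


Coupon per period c = face * coupon_rate / m = 40.000000
Periods per year m = 1; per-period yield y/m = 0.036000
Number of cashflows N = 3
Cashflows (t years, CF_t, discount factor 1/(1+y/m)^(m*t), PV):
  t = 1.0000: CF_t = 40.000000, DF = 0.965251, PV = 38.610039
  t = 2.0000: CF_t = 40.000000, DF = 0.931709, PV = 37.268377
  t = 3.0000: CF_t = 1040.000000, DF = 0.899333, PV = 935.306760
Price P = sum_t PV_t = 1011.185175
Macaulay numerator sum_t t * PV_t:
  t * PV_t at t = 1.0000: 38.610039
  t * PV_t at t = 2.0000: 74.536754
  t * PV_t at t = 3.0000: 2805.920279
Macaulay duration D = (sum_t t * PV_t) / P = 2919.067072 / 1011.185175 = 2.886778

Answer: Macaulay duration = 2.8868 years


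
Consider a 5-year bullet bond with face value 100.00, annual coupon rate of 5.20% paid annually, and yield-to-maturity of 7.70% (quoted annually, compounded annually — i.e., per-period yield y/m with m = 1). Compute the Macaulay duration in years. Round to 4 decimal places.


Answer: Macaulay duration = 4.5002 years

Derivation:
Coupon per period c = face * coupon_rate / m = 5.200000
Periods per year m = 1; per-period yield y/m = 0.077000
Number of cashflows N = 5
Cashflows (t years, CF_t, discount factor 1/(1+y/m)^(m*t), PV):
  t = 1.0000: CF_t = 5.200000, DF = 0.928505, PV = 4.828227
  t = 2.0000: CF_t = 5.200000, DF = 0.862122, PV = 4.483033
  t = 3.0000: CF_t = 5.200000, DF = 0.800484, PV = 4.162519
  t = 4.0000: CF_t = 5.200000, DF = 0.743254, PV = 3.864920
  t = 5.0000: CF_t = 105.200000, DF = 0.690115, PV = 72.600101
Price P = sum_t PV_t = 89.938800
Macaulay numerator sum_t t * PV_t:
  t * PV_t at t = 1.0000: 4.828227
  t * PV_t at t = 2.0000: 8.966066
  t * PV_t at t = 3.0000: 12.487557
  t * PV_t at t = 4.0000: 15.459681
  t * PV_t at t = 5.0000: 363.000504
Macaulay duration D = (sum_t t * PV_t) / P = 404.742034 / 89.938800 = 4.500194


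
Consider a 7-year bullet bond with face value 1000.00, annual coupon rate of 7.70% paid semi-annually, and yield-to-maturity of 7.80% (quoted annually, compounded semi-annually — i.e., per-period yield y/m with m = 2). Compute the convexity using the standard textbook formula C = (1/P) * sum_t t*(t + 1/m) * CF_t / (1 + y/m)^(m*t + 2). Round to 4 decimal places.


Answer: Convexity = 35.3129

Derivation:
Coupon per period c = face * coupon_rate / m = 38.500000
Periods per year m = 2; per-period yield y/m = 0.039000
Number of cashflows N = 14
Cashflows (t years, CF_t, discount factor 1/(1+y/m)^(m*t), PV):
  t = 0.5000: CF_t = 38.500000, DF = 0.962464, PV = 37.054860
  t = 1.0000: CF_t = 38.500000, DF = 0.926337, PV = 35.663966
  t = 1.5000: CF_t = 38.500000, DF = 0.891566, PV = 34.325280
  t = 2.0000: CF_t = 38.500000, DF = 0.858100, PV = 33.036843
  t = 2.5000: CF_t = 38.500000, DF = 0.825890, PV = 31.796769
  t = 3.0000: CF_t = 38.500000, DF = 0.794889, PV = 30.603243
  t = 3.5000: CF_t = 38.500000, DF = 0.765052, PV = 29.454516
  t = 4.0000: CF_t = 38.500000, DF = 0.736335, PV = 28.348909
  t = 4.5000: CF_t = 38.500000, DF = 0.708696, PV = 27.284802
  t = 5.0000: CF_t = 38.500000, DF = 0.682094, PV = 26.260637
  t = 5.5000: CF_t = 38.500000, DF = 0.656491, PV = 25.274915
  t = 6.0000: CF_t = 38.500000, DF = 0.631849, PV = 24.326194
  t = 6.5000: CF_t = 38.500000, DF = 0.608132, PV = 23.413083
  t = 7.0000: CF_t = 1038.500000, DF = 0.585305, PV = 607.839383
Price P = sum_t PV_t = 994.683399
Convexity numerator sum_t t*(t + 1/m) * CF_t / (1+y/m)^(m*t + 2):
  t = 0.5000: term = 17.162640
  t = 1.0000: term = 49.555264
  t = 1.5000: term = 95.390307
  t = 2.0000: term = 153.016213
  t = 2.5000: term = 220.908873
  t = 3.0000: term = 297.663544
  t = 3.5000: term = 381.987224
  t = 4.0000: term = 472.691463
  t = 4.5000: term = 568.685591
  t = 5.0000: term = 668.970324
  t = 5.5000: term = 772.631751
  t = 6.0000: term = 878.835660
  t = 6.5000: term = 986.822204
  t = 7.0000: term = 29560.858552
Convexity = (1/P) * sum = 35125.179610 / 994.683399 = 35.312924


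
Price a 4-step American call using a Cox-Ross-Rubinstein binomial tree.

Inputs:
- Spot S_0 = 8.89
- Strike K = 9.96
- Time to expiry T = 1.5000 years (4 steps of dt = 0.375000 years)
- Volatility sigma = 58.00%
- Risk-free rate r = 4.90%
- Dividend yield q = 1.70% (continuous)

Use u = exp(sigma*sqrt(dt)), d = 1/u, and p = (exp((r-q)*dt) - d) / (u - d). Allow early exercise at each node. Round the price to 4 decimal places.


dt = T/N = 0.375000
u = exp(sigma*sqrt(dt)) = 1.426432; d = 1/u = 0.701050
p = (exp((r-q)*dt) - d) / (u - d) = 0.428770
Discount per step: exp(-r*dt) = 0.981793
Stock lattice S(k, i) with i counting down-moves:
  k=0: S(0,0) = 8.8900
  k=1: S(1,0) = 12.6810; S(1,1) = 6.2323
  k=2: S(2,0) = 18.0885; S(2,1) = 8.8900; S(2,2) = 4.3692
  k=3: S(3,0) = 25.8021; S(3,1) = 12.6810; S(3,2) = 6.2323; S(3,3) = 3.0630
  k=4: S(4,0) = 36.8049; S(4,1) = 18.0885; S(4,2) = 8.8900; S(4,3) = 4.3692; S(4,4) = 2.1473
Terminal payoffs V(N, i) = max(S_T - K, 0):
  V(4,0) = 26.844904; V(4,1) = 8.128549; V(4,2) = 0.000000; V(4,3) = 0.000000; V(4,4) = 0.000000
Backward induction: V(k, i) = exp(-r*dt) * [p * V(k+1, i) + (1-p) * V(k+1, i+1)]; then take max(V_cont, immediate exercise) for American.
  V(3,0) = exp(-r*dt) * [p*26.844904 + (1-p)*8.128549] = 15.859458; exercise = 15.842079; V(3,0) = max -> 15.859458
  V(3,1) = exp(-r*dt) * [p*8.128549 + (1-p)*0.000000] = 3.421825; exercise = 2.720978; V(3,1) = max -> 3.421825
  V(3,2) = exp(-r*dt) * [p*0.000000 + (1-p)*0.000000] = 0.000000; exercise = 0.000000; V(3,2) = max -> 0.000000
  V(3,3) = exp(-r*dt) * [p*0.000000 + (1-p)*0.000000] = 0.000000; exercise = 0.000000; V(3,3) = max -> 0.000000
  V(2,0) = exp(-r*dt) * [p*15.859458 + (1-p)*3.421825] = 8.595316; exercise = 8.128549; V(2,0) = max -> 8.595316
  V(2,1) = exp(-r*dt) * [p*3.421825 + (1-p)*0.000000] = 1.440464; exercise = 0.000000; V(2,1) = max -> 1.440464
  V(2,2) = exp(-r*dt) * [p*0.000000 + (1-p)*0.000000] = 0.000000; exercise = 0.000000; V(2,2) = max -> 0.000000
  V(1,0) = exp(-r*dt) * [p*8.595316 + (1-p)*1.440464] = 4.426171; exercise = 2.720978; V(1,0) = max -> 4.426171
  V(1,1) = exp(-r*dt) * [p*1.440464 + (1-p)*0.000000] = 0.606383; exercise = 0.000000; V(1,1) = max -> 0.606383
  V(0,0) = exp(-r*dt) * [p*4.426171 + (1-p)*0.606383] = 2.203335; exercise = 0.000000; V(0,0) = max -> 2.203335

Answer: Price = V(0,0) = 2.2033


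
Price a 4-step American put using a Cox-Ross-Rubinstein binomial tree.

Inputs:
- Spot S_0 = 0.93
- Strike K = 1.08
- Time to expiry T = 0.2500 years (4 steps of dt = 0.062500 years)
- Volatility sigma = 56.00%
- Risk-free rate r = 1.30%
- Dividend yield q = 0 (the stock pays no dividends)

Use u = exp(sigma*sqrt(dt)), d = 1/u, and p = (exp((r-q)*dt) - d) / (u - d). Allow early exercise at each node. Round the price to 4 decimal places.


dt = T/N = 0.062500
u = exp(sigma*sqrt(dt)) = 1.150274; d = 1/u = 0.869358
p = (exp((r-q)*dt) - d) / (u - d) = 0.467951
Discount per step: exp(-r*dt) = 0.999188
Stock lattice S(k, i) with i counting down-moves:
  k=0: S(0,0) = 0.9300
  k=1: S(1,0) = 1.0698; S(1,1) = 0.8085
  k=2: S(2,0) = 1.2305; S(2,1) = 0.9300; S(2,2) = 0.7029
  k=3: S(3,0) = 1.4154; S(3,1) = 1.0698; S(3,2) = 0.8085; S(3,3) = 0.6111
  k=4: S(4,0) = 1.6281; S(4,1) = 1.2305; S(4,2) = 0.9300; S(4,3) = 0.7029; S(4,4) = 0.5312
Terminal payoffs V(N, i) = max(K - S_T, 0):
  V(4,0) = 0.000000; V(4,1) = 0.000000; V(4,2) = 0.150000; V(4,3) = 0.377121; V(4,4) = 0.548776
Backward induction: V(k, i) = exp(-r*dt) * [p * V(k+1, i) + (1-p) * V(k+1, i+1)]; then take max(V_cont, immediate exercise) for American.
  V(3,0) = exp(-r*dt) * [p*0.000000 + (1-p)*0.000000] = 0.000000; exercise = 0.000000; V(3,0) = max -> 0.000000
  V(3,1) = exp(-r*dt) * [p*0.000000 + (1-p)*0.150000] = 0.079743; exercise = 0.010245; V(3,1) = max -> 0.079743
  V(3,2) = exp(-r*dt) * [p*0.150000 + (1-p)*0.377121] = 0.270620; exercise = 0.271497; V(3,2) = max -> 0.271497
  V(3,3) = exp(-r*dt) * [p*0.377121 + (1-p)*0.548776] = 0.468069; exercise = 0.468946; V(3,3) = max -> 0.468946
  V(2,0) = exp(-r*dt) * [p*0.000000 + (1-p)*0.079743] = 0.042393; exercise = 0.000000; V(2,0) = max -> 0.042393
  V(2,1) = exp(-r*dt) * [p*0.079743 + (1-p)*0.271497] = 0.181618; exercise = 0.150000; V(2,1) = max -> 0.181618
  V(2,2) = exp(-r*dt) * [p*0.271497 + (1-p)*0.468946] = 0.376244; exercise = 0.377121; V(2,2) = max -> 0.377121
  V(1,0) = exp(-r*dt) * [p*0.042393 + (1-p)*0.181618] = 0.116373; exercise = 0.010245; V(1,0) = max -> 0.116373
  V(1,1) = exp(-r*dt) * [p*0.181618 + (1-p)*0.377121] = 0.285403; exercise = 0.271497; V(1,1) = max -> 0.285403
  V(0,0) = exp(-r*dt) * [p*0.116373 + (1-p)*0.285403] = 0.206138; exercise = 0.150000; V(0,0) = max -> 0.206138

Answer: Price = V(0,0) = 0.2061


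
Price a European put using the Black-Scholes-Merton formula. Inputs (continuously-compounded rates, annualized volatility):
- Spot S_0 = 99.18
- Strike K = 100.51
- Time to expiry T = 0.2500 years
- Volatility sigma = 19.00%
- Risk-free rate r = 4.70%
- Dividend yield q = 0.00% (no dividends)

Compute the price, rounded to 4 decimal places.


Answer: Price = 3.8389

Derivation:
d1 = (ln(S/K) + (r - q + 0.5*sigma^2) * T) / (sigma * sqrt(T)) = 0.03096480
d2 = d1 - sigma * sqrt(T) = -0.06403520
exp(-rT) = 0.98831876; exp(-qT) = 1.00000000
P = K * exp(-rT) * N(-d2) - S_0 * exp(-qT) * N(-d1)
N(-d1) = 0.48764881; N(-d2) = 0.52552890
P = 100.5100 * 0.98831876 * 0.52552890 - 99.1800 * 1.00000000 * 0.48764881 = 3.8389


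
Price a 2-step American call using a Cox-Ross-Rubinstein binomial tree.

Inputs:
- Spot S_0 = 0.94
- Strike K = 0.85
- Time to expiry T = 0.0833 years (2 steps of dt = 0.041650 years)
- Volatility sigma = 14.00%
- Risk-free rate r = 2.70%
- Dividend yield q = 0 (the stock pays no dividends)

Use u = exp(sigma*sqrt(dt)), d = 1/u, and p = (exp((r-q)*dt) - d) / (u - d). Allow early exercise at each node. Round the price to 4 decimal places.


Answer: Price = V(0,0) = 0.0919

Derivation:
dt = T/N = 0.041650
u = exp(sigma*sqrt(dt)) = 1.028984; d = 1/u = 0.971833
p = (exp((r-q)*dt) - d) / (u - d) = 0.512545
Discount per step: exp(-r*dt) = 0.998876
Stock lattice S(k, i) with i counting down-moves:
  k=0: S(0,0) = 0.9400
  k=1: S(1,0) = 0.9672; S(1,1) = 0.9135
  k=2: S(2,0) = 0.9953; S(2,1) = 0.9400; S(2,2) = 0.8878
Terminal payoffs V(N, i) = max(S_T - K, 0):
  V(2,0) = 0.145279; V(2,1) = 0.090000; V(2,2) = 0.037791
Backward induction: V(k, i) = exp(-r*dt) * [p * V(k+1, i) + (1-p) * V(k+1, i+1)]; then take max(V_cont, immediate exercise) for American.
  V(1,0) = exp(-r*dt) * [p*0.145279 + (1-p)*0.090000] = 0.118200; exercise = 0.117245; V(1,0) = max -> 0.118200
  V(1,1) = exp(-r*dt) * [p*0.090000 + (1-p)*0.037791] = 0.064478; exercise = 0.063523; V(1,1) = max -> 0.064478
  V(0,0) = exp(-r*dt) * [p*0.118200 + (1-p)*0.064478] = 0.091910; exercise = 0.090000; V(0,0) = max -> 0.091910


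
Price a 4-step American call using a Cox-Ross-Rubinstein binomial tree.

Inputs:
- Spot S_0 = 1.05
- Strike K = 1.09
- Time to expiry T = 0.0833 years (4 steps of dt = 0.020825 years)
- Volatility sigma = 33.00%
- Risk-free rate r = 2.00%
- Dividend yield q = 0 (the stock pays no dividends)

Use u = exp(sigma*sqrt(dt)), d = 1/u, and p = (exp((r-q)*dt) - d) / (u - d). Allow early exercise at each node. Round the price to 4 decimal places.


Answer: Price = V(0,0) = 0.0263

Derivation:
dt = T/N = 0.020825
u = exp(sigma*sqrt(dt)) = 1.048774; d = 1/u = 0.953494
p = (exp((r-q)*dt) - d) / (u - d) = 0.492469
Discount per step: exp(-r*dt) = 0.999584
Stock lattice S(k, i) with i counting down-moves:
  k=0: S(0,0) = 1.0500
  k=1: S(1,0) = 1.1012; S(1,1) = 1.0012
  k=2: S(2,0) = 1.1549; S(2,1) = 1.0500; S(2,2) = 0.9546
  k=3: S(3,0) = 1.2113; S(3,1) = 1.1012; S(3,2) = 1.0012; S(3,3) = 0.9102
  k=4: S(4,0) = 1.2703; S(4,1) = 1.1549; S(4,2) = 1.0500; S(4,3) = 0.9546; S(4,4) = 0.8679
Terminal payoffs V(N, i) = max(S_T - K, 0):
  V(4,0) = 0.180331; V(4,1) = 0.064923; V(4,2) = 0.000000; V(4,3) = 0.000000; V(4,4) = 0.000000
Backward induction: V(k, i) = exp(-r*dt) * [p * V(k+1, i) + (1-p) * V(k+1, i+1)]; then take max(V_cont, immediate exercise) for American.
  V(3,0) = exp(-r*dt) * [p*0.180331 + (1-p)*0.064923] = 0.121707; exercise = 0.121254; V(3,0) = max -> 0.121707
  V(3,1) = exp(-r*dt) * [p*0.064923 + (1-p)*0.000000] = 0.031959; exercise = 0.011213; V(3,1) = max -> 0.031959
  V(3,2) = exp(-r*dt) * [p*0.000000 + (1-p)*0.000000] = 0.000000; exercise = 0.000000; V(3,2) = max -> 0.000000
  V(3,3) = exp(-r*dt) * [p*0.000000 + (1-p)*0.000000] = 0.000000; exercise = 0.000000; V(3,3) = max -> 0.000000
  V(2,0) = exp(-r*dt) * [p*0.121707 + (1-p)*0.031959] = 0.076126; exercise = 0.064923; V(2,0) = max -> 0.076126
  V(2,1) = exp(-r*dt) * [p*0.031959 + (1-p)*0.000000] = 0.015732; exercise = 0.000000; V(2,1) = max -> 0.015732
  V(2,2) = exp(-r*dt) * [p*0.000000 + (1-p)*0.000000] = 0.000000; exercise = 0.000000; V(2,2) = max -> 0.000000
  V(1,0) = exp(-r*dt) * [p*0.076126 + (1-p)*0.015732] = 0.045455; exercise = 0.011213; V(1,0) = max -> 0.045455
  V(1,1) = exp(-r*dt) * [p*0.015732 + (1-p)*0.000000] = 0.007745; exercise = 0.000000; V(1,1) = max -> 0.007745
  V(0,0) = exp(-r*dt) * [p*0.045455 + (1-p)*0.007745] = 0.026305; exercise = 0.000000; V(0,0) = max -> 0.026305


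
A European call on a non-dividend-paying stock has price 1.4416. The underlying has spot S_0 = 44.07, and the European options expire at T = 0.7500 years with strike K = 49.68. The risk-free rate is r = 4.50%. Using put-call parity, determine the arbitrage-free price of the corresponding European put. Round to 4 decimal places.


Put-call parity: C - P = S_0 * exp(-qT) - K * exp(-rT).
S_0 * exp(-qT) = 44.0700 * 1.00000000 = 44.07000000
K * exp(-rT) = 49.6800 * 0.96681318 = 48.03127867
P = C - S*exp(-qT) + K*exp(-rT)
P = 1.4416 - 44.07000000 + 48.03127867 = 5.4029

Answer: Put price = 5.4029


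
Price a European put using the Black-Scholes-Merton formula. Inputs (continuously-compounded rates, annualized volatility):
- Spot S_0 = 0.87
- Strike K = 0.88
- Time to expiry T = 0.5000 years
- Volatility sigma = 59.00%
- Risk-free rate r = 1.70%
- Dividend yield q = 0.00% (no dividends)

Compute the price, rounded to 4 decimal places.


d1 = (ln(S/K) + (r - q + 0.5*sigma^2) * T) / (sigma * sqrt(T)) = 0.20157650
d2 = d1 - sigma * sqrt(T) = -0.21561650
exp(-rT) = 0.99153602; exp(-qT) = 1.00000000
P = K * exp(-rT) * N(-d2) - S_0 * exp(-qT) * N(-d1)
N(-d1) = 0.42012391; N(-d2) = 0.58535665
P = 0.8800 * 0.99153602 * 0.58535665 - 0.8700 * 1.00000000 * 0.42012391 = 0.1452

Answer: Price = 0.1452


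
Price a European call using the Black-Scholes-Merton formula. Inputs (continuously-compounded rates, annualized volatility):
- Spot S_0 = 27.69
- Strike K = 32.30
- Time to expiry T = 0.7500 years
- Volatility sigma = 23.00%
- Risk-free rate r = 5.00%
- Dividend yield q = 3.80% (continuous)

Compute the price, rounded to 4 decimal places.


Answer: Price = 0.7830

Derivation:
d1 = (ln(S/K) + (r - q + 0.5*sigma^2) * T) / (sigma * sqrt(T)) = -0.62834984
d2 = d1 - sigma * sqrt(T) = -0.82753569
exp(-rT) = 0.96319442; exp(-qT) = 0.97190229
C = S_0 * exp(-qT) * N(d1) - K * exp(-rT) * N(d2)
N(d1) = 0.26488739; N(d2) = 0.20396675
C = 27.6900 * 0.97190229 * 0.26488739 - 32.3000 * 0.96319442 * 0.20396675 = 0.7830


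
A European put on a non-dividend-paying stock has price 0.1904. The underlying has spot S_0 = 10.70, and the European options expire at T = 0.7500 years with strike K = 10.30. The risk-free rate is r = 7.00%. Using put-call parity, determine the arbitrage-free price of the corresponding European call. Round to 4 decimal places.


Answer: Call price = 1.1172

Derivation:
Put-call parity: C - P = S_0 * exp(-qT) - K * exp(-rT).
S_0 * exp(-qT) = 10.7000 * 1.00000000 = 10.70000000
K * exp(-rT) = 10.3000 * 0.94885432 = 9.77319951
C = P + S*exp(-qT) - K*exp(-rT)
C = 0.1904 + 10.70000000 - 9.77319951 = 1.1172


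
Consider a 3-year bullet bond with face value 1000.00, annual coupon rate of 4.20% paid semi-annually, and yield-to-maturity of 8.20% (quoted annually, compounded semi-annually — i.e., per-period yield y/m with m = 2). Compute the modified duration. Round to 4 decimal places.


Coupon per period c = face * coupon_rate / m = 21.000000
Periods per year m = 2; per-period yield y/m = 0.041000
Number of cashflows N = 6
Cashflows (t years, CF_t, discount factor 1/(1+y/m)^(m*t), PV):
  t = 0.5000: CF_t = 21.000000, DF = 0.960615, PV = 20.172911
  t = 1.0000: CF_t = 21.000000, DF = 0.922781, PV = 19.378396
  t = 1.5000: CF_t = 21.000000, DF = 0.886437, PV = 18.615174
  t = 2.0000: CF_t = 21.000000, DF = 0.851524, PV = 17.882012
  t = 2.5000: CF_t = 21.000000, DF = 0.817987, PV = 17.177725
  t = 3.0000: CF_t = 1021.000000, DF = 0.785770, PV = 802.271501
Price P = sum_t PV_t = 895.497719
First compute Macaulay numerator sum_t t * PV_t:
  t * PV_t at t = 0.5000: 10.086455
  t * PV_t at t = 1.0000: 19.378396
  t * PV_t at t = 1.5000: 27.922761
  t * PV_t at t = 2.0000: 35.764024
  t * PV_t at t = 2.5000: 42.944313
  t * PV_t at t = 3.0000: 2406.814503
Macaulay duration D = 2542.910452 / 895.497719 = 2.839662
Modified duration = D / (1 + y/m) = 2.839662 / (1 + 0.041000) = 2.727821

Answer: Modified duration = 2.7278


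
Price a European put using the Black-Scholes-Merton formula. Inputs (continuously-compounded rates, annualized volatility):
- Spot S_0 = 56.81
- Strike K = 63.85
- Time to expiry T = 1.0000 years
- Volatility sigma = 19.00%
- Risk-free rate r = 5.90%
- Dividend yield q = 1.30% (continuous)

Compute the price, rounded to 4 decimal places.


Answer: Price = 6.7588

Derivation:
d1 = (ln(S/K) + (r - q + 0.5*sigma^2) * T) / (sigma * sqrt(T)) = -0.27775903
d2 = d1 - sigma * sqrt(T) = -0.46775903
exp(-rT) = 0.94270677; exp(-qT) = 0.98708414
P = K * exp(-rT) * N(-d2) - S_0 * exp(-qT) * N(-d1)
N(-d1) = 0.60940133; N(-d2) = 0.68002154
P = 63.8500 * 0.94270677 * 0.68002154 - 56.8100 * 0.98708414 * 0.60940133 = 6.7588


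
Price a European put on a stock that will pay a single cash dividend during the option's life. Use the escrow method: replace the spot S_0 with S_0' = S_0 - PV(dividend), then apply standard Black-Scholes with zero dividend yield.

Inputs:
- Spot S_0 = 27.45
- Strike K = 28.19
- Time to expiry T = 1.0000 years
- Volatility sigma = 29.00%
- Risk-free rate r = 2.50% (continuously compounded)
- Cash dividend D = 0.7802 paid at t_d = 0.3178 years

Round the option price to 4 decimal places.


Answer: Price = 3.5484

Derivation:
PV(D) = D * exp(-r * t_d) = 0.7802 * 0.99208648 = 0.77402587
S_0' = S_0 - PV(D) = 27.4500 - 0.77402587 = 26.67597413
d1 = (ln(S_0'/K) + (r + sigma^2/2)*T) / (sigma*sqrt(T)) = 0.04084831
d2 = d1 - sigma*sqrt(T) = -0.24915169
exp(-rT) = 0.97530991
N(-d1) = 0.48370841; N(-d2) = 0.59837828
P = K * exp(-rT) * N(-d2) - S_0' * N(-d1) = 28.1900 * 0.97530991 * 0.59837828 - 26.67597413 * 0.48370841 = 3.5484


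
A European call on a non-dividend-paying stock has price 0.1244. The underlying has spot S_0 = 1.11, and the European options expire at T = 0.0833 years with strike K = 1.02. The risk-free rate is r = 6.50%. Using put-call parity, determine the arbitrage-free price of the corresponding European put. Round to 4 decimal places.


Answer: Put price = 0.0289

Derivation:
Put-call parity: C - P = S_0 * exp(-qT) - K * exp(-rT).
S_0 * exp(-qT) = 1.1100 * 1.00000000 = 1.11000000
K * exp(-rT) = 1.0200 * 0.99460013 = 1.01449213
P = C - S*exp(-qT) + K*exp(-rT)
P = 0.1244 - 1.11000000 + 1.01449213 = 0.0289


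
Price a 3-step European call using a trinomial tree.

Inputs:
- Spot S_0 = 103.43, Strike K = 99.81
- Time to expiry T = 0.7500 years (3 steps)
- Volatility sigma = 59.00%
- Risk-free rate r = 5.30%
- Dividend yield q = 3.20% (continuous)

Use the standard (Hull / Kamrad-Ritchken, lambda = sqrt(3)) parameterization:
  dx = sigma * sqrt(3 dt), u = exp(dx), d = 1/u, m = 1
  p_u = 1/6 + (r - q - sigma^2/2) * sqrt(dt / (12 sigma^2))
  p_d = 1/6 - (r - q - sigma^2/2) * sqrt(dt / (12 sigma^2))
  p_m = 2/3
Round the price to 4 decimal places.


dt = T/N = 0.250000; dx = sigma*sqrt(3*dt) = 0.510955
u = exp(dx) = 1.666882; d = 1/u = 0.599922
p_u = 0.129225, p_m = 0.666667, p_d = 0.204109
Discount per step: exp(-r*dt) = 0.986837
Stock lattice S(k, j) with j the centered position index:
  k=0: S(0,+0) = 103.4300
  k=1: S(1,-1) = 62.0500; S(1,+0) = 103.4300; S(1,+1) = 172.4056
  k=2: S(2,-2) = 37.2252; S(2,-1) = 62.0500; S(2,+0) = 103.4300; S(2,+1) = 172.4056; S(2,+2) = 287.3799
  k=3: S(3,-3) = 22.3322; S(3,-2) = 37.2252; S(3,-1) = 62.0500; S(3,+0) = 103.4300; S(3,+1) = 172.4056; S(3,+2) = 287.3799; S(3,+3) = 479.0285
Terminal payoffs V(N, j) = max(S_T - K, 0):
  V(3,-3) = 0.000000; V(3,-2) = 0.000000; V(3,-1) = 0.000000; V(3,+0) = 3.620000; V(3,+1) = 72.595635; V(3,+2) = 187.569899; V(3,+3) = 379.218464
Backward induction: V(k, j) = exp(-r*dt) * [p_u * V(k+1, j+1) + p_m * V(k+1, j) + p_d * V(k+1, j-1)]
  V(2,-2) = exp(-r*dt) * [p_u*0.000000 + p_m*0.000000 + p_d*0.000000] = 0.000000
  V(2,-1) = exp(-r*dt) * [p_u*3.620000 + p_m*0.000000 + p_d*0.000000] = 0.461635
  V(2,+0) = exp(-r*dt) * [p_u*72.595635 + p_m*3.620000 + p_d*0.000000] = 11.639224
  V(2,+1) = exp(-r*dt) * [p_u*187.569899 + p_m*72.595635 + p_d*3.620000] = 72.408794
  V(2,+2) = exp(-r*dt) * [p_u*379.218464 + p_m*187.569899 + p_d*72.595635] = 186.382334
  V(1,-1) = exp(-r*dt) * [p_u*11.639224 + p_m*0.461635 + p_d*0.000000] = 1.787982
  V(1,+0) = exp(-r*dt) * [p_u*72.408794 + p_m*11.639224 + p_d*0.461635] = 16.984161
  V(1,+1) = exp(-r*dt) * [p_u*186.382334 + p_m*72.408794 + p_d*11.639224] = 73.749680
  V(0,+0) = exp(-r*dt) * [p_u*73.749680 + p_m*16.984161 + p_d*1.787982] = 20.938700

Answer: Price = V(0,0) = 20.9387
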